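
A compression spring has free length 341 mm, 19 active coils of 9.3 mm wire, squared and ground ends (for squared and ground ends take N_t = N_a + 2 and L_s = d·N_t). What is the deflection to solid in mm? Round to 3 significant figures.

N_t = 21; L_s = 9.3·21 = 195.3 mm
δ_solid = L₀ − L_s = 341 − 195.3 = 145.7 mm

146 mm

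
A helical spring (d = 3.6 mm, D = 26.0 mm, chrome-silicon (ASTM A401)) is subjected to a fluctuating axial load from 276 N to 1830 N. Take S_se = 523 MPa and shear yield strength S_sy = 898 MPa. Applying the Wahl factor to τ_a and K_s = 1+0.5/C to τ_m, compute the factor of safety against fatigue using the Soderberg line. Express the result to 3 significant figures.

C = D/d = 26.0/3.6 = 7.2222; K_W = (4C−1)/(4C−4)+0.615/C = 1.2057; K_s = 1+0.5/C = 1.0692
F_a = (F_max−F_min)/2 = 777 N; F_m = (F_max+F_min)/2 = 1053 N
τ_a = K_W·8F_aD/(πd³) = 1.2057 × 1102.6 = 1329.4 MPa
τ_m = K_s·8F_mD/(πd³) = 1.0692 × 1494.3 = 1597.7 MPa
Soderberg: 1/n_f = τ_a/S_se + τ_m/S_sy = 1329.4/523 + 1597.7/898 = 2.54191 + 1.77922 = 4.3211
n_f = 1/4.3211 = 0.2314

0.231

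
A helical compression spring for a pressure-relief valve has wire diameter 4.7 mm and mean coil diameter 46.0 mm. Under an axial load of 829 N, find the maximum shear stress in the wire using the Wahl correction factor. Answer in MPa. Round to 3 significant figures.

1070 MPa

Spring index C = D/d = 46.0/4.7 = 9.7872
K_W = (4C−1)/(4C−4) + 0.615/C = 38.149/35.149 + 0.0628 = 1.1482
τ₀ = 8FD/(πd³) = 8·829·46.0/(π·4.7³) = 305072/326.17 = 935.32 MPa
τ_max = K·τ₀ = 1.1482 × 935.32 = 1073.9 MPa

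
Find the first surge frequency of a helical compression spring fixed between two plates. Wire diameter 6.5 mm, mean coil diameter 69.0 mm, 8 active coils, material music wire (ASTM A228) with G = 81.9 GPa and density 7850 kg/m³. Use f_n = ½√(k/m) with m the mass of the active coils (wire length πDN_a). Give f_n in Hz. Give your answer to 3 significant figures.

62.0 Hz

k = Gd⁴/(8D³N_a) = (81.9×10³)(6.5⁴)/(8·69.0³·8) = 6.9536 N/mm = 6953.6 N/m
Wire length L = πDN_a = π·69.0·8 = 1734.2 mm
m = ρ·(πd²/4)·L = 7850 × 33.183×10⁻⁶ m² × 1.7342 m = 0.45173 kg
f_n = ½√(k/m) = 0.5·√(6953.6/0.45173) = 0.5·√(15393) = 62.035 Hz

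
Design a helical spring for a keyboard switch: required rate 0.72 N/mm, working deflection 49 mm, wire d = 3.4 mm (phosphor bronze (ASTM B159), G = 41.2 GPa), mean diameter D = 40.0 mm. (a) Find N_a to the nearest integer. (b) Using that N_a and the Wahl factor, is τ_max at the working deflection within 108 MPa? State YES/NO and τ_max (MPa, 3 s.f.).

N_a = Gd⁴/(8D³k) = (41.2×10³)(3.4⁴)/(8·40.0³·0.72) = 14.94 → N_a = 15
Actual rate k = Gd⁴/(8D³·15) = 0.71689 N/mm
Working load F = kδ = 0.71689·49 = 35.128 N
C = 40.0/3.4 = 11.7647; K_W = (4C−1)/(4C−4)+0.615/C = 1.1219
τ_max = K_W·8FD/(πd³) = 1.1219·91.036 = 102.14 MPa
τ_max ≤ 108 MPa → acceptable

(a) 15 coils; (b) YES, τ_max = 102 MPa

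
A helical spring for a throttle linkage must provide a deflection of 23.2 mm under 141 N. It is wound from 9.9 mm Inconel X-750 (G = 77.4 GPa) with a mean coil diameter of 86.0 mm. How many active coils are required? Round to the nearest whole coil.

Required rate k = F/δ = 141/23.2 = 6.0776 N/mm
N_a = Gd⁴/(8D³k) = (77.4×10³ × 9.9⁴)/(8 × 86.0³ × 6.0776)
    = 7.43501e+08 / 3.09255e+07 = 24.04 → 24 coils

24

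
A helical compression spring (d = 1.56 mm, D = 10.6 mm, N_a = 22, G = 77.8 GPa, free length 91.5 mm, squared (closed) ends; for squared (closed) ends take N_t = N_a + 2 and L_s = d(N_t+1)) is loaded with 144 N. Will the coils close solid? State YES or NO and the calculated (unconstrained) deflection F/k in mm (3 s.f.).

YES, δ = 65.5 mm

k = Gd⁴/(8D³N_a) = (77.8×10³)(1.56⁴)/(8·10.6³·22) = 2.1981 N/mm
N_t = 24; L_s = 1.56·25 = 39 mm; δ_solid = L₀ − L_s = 91.5 − 39 = 52.5 mm
δ = F/k = 144/2.1981 = 65.511 mm
δ ≥ δ_solid → spring goes solid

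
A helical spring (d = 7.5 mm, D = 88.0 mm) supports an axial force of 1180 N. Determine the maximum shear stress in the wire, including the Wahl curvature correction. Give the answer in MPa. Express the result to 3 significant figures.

703 MPa

Spring index C = D/d = 88.0/7.5 = 11.7333
K_W = (4C−1)/(4C−4) + 0.615/C = 45.933/42.933 + 0.0524 = 1.1223
τ₀ = 8FD/(πd³) = 8·1180·88.0/(π·7.5³) = 830720/1325.4 = 626.79 MPa
τ_max = K·τ₀ = 1.1223 × 626.79 = 703.44 MPa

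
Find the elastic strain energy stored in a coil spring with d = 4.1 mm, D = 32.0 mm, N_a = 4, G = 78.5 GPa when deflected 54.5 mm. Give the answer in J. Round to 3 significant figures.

31.4 J

k = Gd⁴/(8D³N_a) = (78.5×10³)(4.1⁴)/(8·32.0³·4) = 21.155 N/mm
U = ½kδ² = 0.5 × 21.155 × 54.5² = 31417 N·mm = 31.417 J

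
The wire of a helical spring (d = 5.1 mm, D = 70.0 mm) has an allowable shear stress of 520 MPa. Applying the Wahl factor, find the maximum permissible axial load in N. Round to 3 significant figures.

351 N

C = D/d = 70.0/5.1 = 13.7255
K_W = (4C−1)/(4C−4) + 0.615/C = 53.902/50.902 + 0.0448 = 1.1037
τ_max = K·8FD/(πd³) → F_max = τ_allow·πd³/(8DK)
F_max = 520·π·5.1³/(8·70.0·1.1037) = 2.167e+05/618.1 = 350.6 N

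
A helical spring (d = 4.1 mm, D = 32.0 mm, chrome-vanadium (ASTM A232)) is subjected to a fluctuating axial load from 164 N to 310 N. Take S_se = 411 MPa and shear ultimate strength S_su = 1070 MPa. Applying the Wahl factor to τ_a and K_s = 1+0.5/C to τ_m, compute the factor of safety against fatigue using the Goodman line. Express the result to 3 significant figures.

1.89

C = D/d = 32.0/4.1 = 7.8049; K_W = (4C−1)/(4C−4)+0.615/C = 1.1890; K_s = 1+0.5/C = 1.0641
F_a = (F_max−F_min)/2 = 73 N; F_m = (F_max+F_min)/2 = 237 N
τ_a = K_W·8F_aD/(πd³) = 1.1890 × 86.31 = 102.62 MPa
τ_m = K_s·8F_mD/(πd³) = 1.0641 × 280.21 = 298.16 MPa
Goodman: 1/n_f = τ_a/S_se + τ_m/S_su = 102.62/411 + 298.16/1070 = 0.24969 + 0.27866 = 0.52835
n_f = 1/0.52835 = 1.893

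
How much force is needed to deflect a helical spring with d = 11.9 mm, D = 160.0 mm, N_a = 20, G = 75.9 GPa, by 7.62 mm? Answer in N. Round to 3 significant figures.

17.7 N

k = Gd⁴/(8D³N_a) = (75.9×10³)(11.9⁴)/(8·160.0³·20) = 2.3225 N/mm
F = k·δ = 2.3225 × 7.62 = 17.697 N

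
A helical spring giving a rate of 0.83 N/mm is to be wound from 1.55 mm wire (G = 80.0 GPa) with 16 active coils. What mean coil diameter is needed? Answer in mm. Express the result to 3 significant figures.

D = (Gd⁴/(8N_a·k))^(1/3) = (80.0×10³·1.55⁴/(8·16·0.83))^(1/3)
  = (4346.39)^(1/3) = 16.3196 mm

16.3 mm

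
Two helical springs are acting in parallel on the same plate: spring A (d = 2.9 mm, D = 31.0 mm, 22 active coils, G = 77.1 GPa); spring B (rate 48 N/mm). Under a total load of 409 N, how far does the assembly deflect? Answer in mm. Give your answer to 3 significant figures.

8.34 mm

k_A = Gd⁴/(8D³N_a) = (77.1×10³)(2.9⁴)/(8·31.0³·22) = 1.04 N/mm
Parallel: k_eq = 1.04 + 48 = 49.04 N/mm
δ = F/k_eq = 409/49.04 = 8.3401 mm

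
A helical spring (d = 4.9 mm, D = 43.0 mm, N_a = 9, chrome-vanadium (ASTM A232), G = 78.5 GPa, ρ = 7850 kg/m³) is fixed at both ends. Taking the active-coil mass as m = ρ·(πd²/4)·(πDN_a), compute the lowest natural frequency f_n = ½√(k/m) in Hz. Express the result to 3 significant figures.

k = Gd⁴/(8D³N_a) = (78.5×10³)(4.9⁴)/(8·43.0³·9) = 7.9053 N/mm = 7905.3 N/m
Wire length L = πDN_a = π·43.0·9 = 1215.8 mm
m = ρ·(πd²/4)·L = 7850 × 18.857×10⁻⁶ m² × 1.2158 m = 0.17998 kg
f_n = ½√(k/m) = 0.5·√(7905.3/0.17998) = 0.5·√(43924) = 104.79 Hz

105 Hz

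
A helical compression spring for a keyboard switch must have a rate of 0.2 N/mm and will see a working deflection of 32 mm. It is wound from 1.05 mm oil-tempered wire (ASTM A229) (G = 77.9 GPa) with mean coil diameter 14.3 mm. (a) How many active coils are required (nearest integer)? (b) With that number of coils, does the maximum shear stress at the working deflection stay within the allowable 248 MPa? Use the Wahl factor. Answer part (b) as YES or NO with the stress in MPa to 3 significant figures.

(a) 20 coils; (b) YES, τ_max = 225 MPa

N_a = Gd⁴/(8D³k) = (77.9×10³)(1.05⁴)/(8·14.3³·0.2) = 20.24 → N_a = 20
Actual rate k = Gd⁴/(8D³·20) = 0.20238 N/mm
Working load F = kδ = 0.20238·32 = 6.4761 N
C = 14.3/1.05 = 13.6190; K_W = (4C−1)/(4C−4)+0.615/C = 1.1046
τ_max = K_W·8FD/(πd³) = 1.1046·203.72 = 225.02 MPa
τ_max ≤ 248 MPa → acceptable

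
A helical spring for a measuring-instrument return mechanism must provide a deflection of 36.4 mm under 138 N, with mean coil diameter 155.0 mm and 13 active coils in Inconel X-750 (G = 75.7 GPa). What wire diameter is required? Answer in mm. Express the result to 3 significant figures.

Required rate k = F/δ = 138/36.4 = 3.7912 N/mm
d = (8D³N_a·k / G)^(1/4) = (8·155.0³·13·3.7912 / (75.7×10³))^0.25
  = (19396)^0.25 = 11.8012 mm

11.8 mm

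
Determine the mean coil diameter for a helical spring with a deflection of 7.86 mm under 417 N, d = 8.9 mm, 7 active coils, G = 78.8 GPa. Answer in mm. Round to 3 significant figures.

55.0 mm

Required rate k = F/δ = 417/7.86 = 53.053 N/mm
D = (Gd⁴/(8N_a·k))^(1/3) = (78.8×10³·8.9⁴/(8·7·53.053))^(1/3)
  = (166412)^(1/3) = 55.0041 mm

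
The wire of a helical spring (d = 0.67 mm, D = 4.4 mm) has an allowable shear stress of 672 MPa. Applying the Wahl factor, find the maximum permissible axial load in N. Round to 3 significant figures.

C = D/d = 4.4/0.67 = 6.5672
K_W = (4C−1)/(4C−4) + 0.615/C = 25.269/22.269 + 0.0936 = 1.2284
τ_max = K·8FD/(πd³) → F_max = τ_allow·πd³/(8DK)
F_max = 672·π·0.67³/(8·4.4·1.2284) = 634.96/43.238 = 14.685 N

14.7 N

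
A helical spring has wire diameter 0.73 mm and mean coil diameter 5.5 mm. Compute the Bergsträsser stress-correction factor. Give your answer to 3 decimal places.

C = D/d = 5.5/0.73 = 7.5342
K_B = (4C+2)/(4C−3) = 32.137/27.137 = 1.1843

1.184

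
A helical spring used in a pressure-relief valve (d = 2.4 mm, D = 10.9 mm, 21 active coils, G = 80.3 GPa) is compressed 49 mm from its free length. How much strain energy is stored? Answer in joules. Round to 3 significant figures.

14.7 J

k = Gd⁴/(8D³N_a) = (80.3×10³)(2.4⁴)/(8·10.9³·21) = 12.245 N/mm
U = ½kδ² = 0.5 × 12.245 × 49² = 14701 N·mm = 14.701 J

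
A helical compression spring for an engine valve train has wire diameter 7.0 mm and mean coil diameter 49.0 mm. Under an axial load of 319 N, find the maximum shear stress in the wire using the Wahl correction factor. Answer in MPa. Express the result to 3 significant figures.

Spring index C = D/d = 49.0/7.0 = 7.0000
K_W = (4C−1)/(4C−4) + 0.615/C = 27.000/24.000 + 0.0879 = 1.2129
τ₀ = 8FD/(πd³) = 8·319·49.0/(π·7.0³) = 125048/1077.6 = 116.05 MPa
τ_max = K·τ₀ = 1.2129 × 116.05 = 140.75 MPa

141 MPa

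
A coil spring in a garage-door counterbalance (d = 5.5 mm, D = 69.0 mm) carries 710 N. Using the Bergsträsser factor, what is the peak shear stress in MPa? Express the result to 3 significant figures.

Spring index C = D/d = 69.0/5.5 = 12.5455
K_B = (4C+2)/(4C−3) = 52.182/47.182 = 1.1060
τ₀ = 8FD/(πd³) = 8·710·69.0/(π·5.5³) = 391920/522.68 = 749.82 MPa
τ_max = K·τ₀ = 1.1060 × 749.82 = 829.29 MPa

829 MPa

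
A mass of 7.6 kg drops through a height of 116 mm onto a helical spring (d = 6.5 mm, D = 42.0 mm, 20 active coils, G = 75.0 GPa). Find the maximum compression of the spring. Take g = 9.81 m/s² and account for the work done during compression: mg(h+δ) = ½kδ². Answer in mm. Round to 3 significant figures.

k = Gd⁴/(8D³N_a) = (75.0×10³)(6.5⁴)/(8·42.0³·20) = 11.294 N/mm
W = mg = 7.6 × 9.81 = 74.556 N
½kδ² − Wδ − Wh = 0 → δ = (W + √(W² + 2kWh))/k
δ = (74.556 + √(5558.6 + 195352))/11.294 = (74.556 + 448.23)/11.294 = 46.289 mm

46.3 mm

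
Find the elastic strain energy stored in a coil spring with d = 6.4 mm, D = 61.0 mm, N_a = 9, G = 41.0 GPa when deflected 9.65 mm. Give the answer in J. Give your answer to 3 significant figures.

0.196 J

k = Gd⁴/(8D³N_a) = (41.0×10³)(6.4⁴)/(8·61.0³·9) = 4.209 N/mm
U = ½kδ² = 0.5 × 4.209 × 9.65² = 195.98 N·mm = 0.19598 J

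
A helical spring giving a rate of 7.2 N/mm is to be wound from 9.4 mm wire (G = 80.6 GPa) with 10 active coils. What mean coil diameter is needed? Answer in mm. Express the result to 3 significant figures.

103 mm

D = (Gd⁴/(8N_a·k))^(1/3) = (80.6×10³·9.4⁴/(8·10·7.2))^(1/3)
  = (1.09251e+06)^(1/3) = 102.9931 mm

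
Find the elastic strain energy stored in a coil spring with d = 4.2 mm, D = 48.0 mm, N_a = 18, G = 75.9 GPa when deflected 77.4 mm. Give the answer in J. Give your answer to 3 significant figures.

4.44 J

k = Gd⁴/(8D³N_a) = (75.9×10³)(4.2⁴)/(8·48.0³·18) = 1.483 N/mm
U = ½kδ² = 0.5 × 1.483 × 77.4² = 4442.3 N·mm = 4.4423 J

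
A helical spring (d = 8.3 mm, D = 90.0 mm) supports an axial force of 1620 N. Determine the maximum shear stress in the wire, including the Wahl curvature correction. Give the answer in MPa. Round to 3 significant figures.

Spring index C = D/d = 90.0/8.3 = 10.8434
K_W = (4C−1)/(4C−4) + 0.615/C = 42.373/39.373 + 0.0567 = 1.1329
τ₀ = 8FD/(πd³) = 8·1620·90.0/(π·8.3³) = 1.1664e+06/1796.3 = 649.33 MPa
τ_max = K·τ₀ = 1.1329 × 649.33 = 735.63 MPa

736 MPa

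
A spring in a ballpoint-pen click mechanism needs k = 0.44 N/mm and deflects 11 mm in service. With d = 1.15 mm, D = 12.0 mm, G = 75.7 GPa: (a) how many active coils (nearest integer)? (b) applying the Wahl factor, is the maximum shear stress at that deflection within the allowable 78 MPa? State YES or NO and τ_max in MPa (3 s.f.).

N_a = Gd⁴/(8D³k) = (75.7×10³)(1.15⁴)/(8·12.0³·0.44) = 21.77 → N_a = 22
Actual rate k = Gd⁴/(8D³·22) = 0.43534 N/mm
Working load F = kδ = 0.43534·11 = 4.7888 N
C = 12.0/1.15 = 10.4348; K_W = (4C−1)/(4C−4)+0.615/C = 1.1384
τ_max = K_W·8FD/(πd³) = 1.1384·96.217 = 109.54 MPa
τ_max > 78 MPa → exceeds allowable

(a) 22 coils; (b) NO, τ_max = 110 MPa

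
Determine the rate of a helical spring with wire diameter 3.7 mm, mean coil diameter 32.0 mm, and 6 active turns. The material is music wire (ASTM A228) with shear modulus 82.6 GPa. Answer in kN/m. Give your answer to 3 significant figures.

9.84 kN/m

k = Gd⁴/(8D³N_a) = (82.6×10³ × 3.7⁴) / (8 × 32.0³ × 6)
  = 1.54806e+07 / 1.57286e+06 = 9.8423 N/mm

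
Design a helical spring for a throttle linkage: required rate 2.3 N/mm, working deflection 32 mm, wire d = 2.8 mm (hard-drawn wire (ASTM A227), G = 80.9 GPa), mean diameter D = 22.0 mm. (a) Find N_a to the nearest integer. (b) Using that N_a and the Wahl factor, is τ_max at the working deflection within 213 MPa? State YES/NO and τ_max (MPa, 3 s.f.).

N_a = Gd⁴/(8D³k) = (80.9×10³)(2.8⁴)/(8·22.0³·2.3) = 25.38 → N_a = 25
Actual rate k = Gd⁴/(8D³·25) = 2.335 N/mm
Working load F = kδ = 2.335·32 = 74.719 N
C = 22.0/2.8 = 7.8571; K_W = (4C−1)/(4C−4)+0.615/C = 1.1876
τ_max = K_W·8FD/(πd³) = 1.1876·190.69 = 226.47 MPa
τ_max > 213 MPa → exceeds allowable

(a) 25 coils; (b) NO, τ_max = 226 MPa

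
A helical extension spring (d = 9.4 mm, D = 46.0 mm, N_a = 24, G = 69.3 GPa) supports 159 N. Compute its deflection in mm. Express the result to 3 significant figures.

k = Gd⁴/(8D³N_a) = (69.3×10³)(9.4⁴)/(8·46.0³·24) = 28.951 N/mm
δ = F/k = 159 / 28.951 = 5.492 mm

5.49 mm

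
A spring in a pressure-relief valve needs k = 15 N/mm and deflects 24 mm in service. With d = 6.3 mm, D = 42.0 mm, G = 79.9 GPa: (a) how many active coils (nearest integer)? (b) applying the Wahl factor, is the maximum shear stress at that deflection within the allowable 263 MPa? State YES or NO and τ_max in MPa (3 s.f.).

(a) 14 coils; (b) YES, τ_max = 191 MPa

N_a = Gd⁴/(8D³k) = (79.9×10³)(6.3⁴)/(8·42.0³·15) = 14.16 → N_a = 14
Actual rate k = Gd⁴/(8D³·14) = 15.169 N/mm
Working load F = kδ = 15.169·24 = 364.04 N
C = 42.0/6.3 = 6.6667; K_W = (4C−1)/(4C−4)+0.615/C = 1.2246
τ_max = K_W·8FD/(πd³) = 1.2246·155.71 = 190.69 MPa
τ_max ≤ 263 MPa → acceptable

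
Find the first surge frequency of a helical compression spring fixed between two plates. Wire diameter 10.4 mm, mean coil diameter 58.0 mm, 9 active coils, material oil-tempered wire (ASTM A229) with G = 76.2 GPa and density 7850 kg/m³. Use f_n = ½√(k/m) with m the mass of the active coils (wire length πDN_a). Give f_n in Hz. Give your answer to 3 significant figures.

k = Gd⁴/(8D³N_a) = (76.2×10³)(10.4⁴)/(8·58.0³·9) = 63.456 N/mm = 63456 N/m
Wire length L = πDN_a = π·58.0·9 = 1639.9 mm
m = ρ·(πd²/4)·L = 7850 × 84.949×10⁻⁶ m² × 1.6399 m = 1.0936 kg
f_n = ½√(k/m) = 0.5·√(63456/1.0936) = 0.5·√(58026) = 120.44 Hz

120 Hz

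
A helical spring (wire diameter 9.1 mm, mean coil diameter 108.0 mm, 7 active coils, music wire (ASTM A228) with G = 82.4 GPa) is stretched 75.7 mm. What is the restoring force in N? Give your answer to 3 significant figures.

k = Gd⁴/(8D³N_a) = (82.4×10³)(9.1⁴)/(8·108.0³·7) = 8.01 N/mm
F = k·δ = 8.01 × 75.7 = 606.36 N

606 N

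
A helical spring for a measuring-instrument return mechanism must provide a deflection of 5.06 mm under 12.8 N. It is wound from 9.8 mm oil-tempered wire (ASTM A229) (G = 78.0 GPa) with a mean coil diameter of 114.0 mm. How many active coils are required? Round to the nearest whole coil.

Required rate k = F/δ = 12.8/5.06 = 2.5296 N/mm
N_a = Gd⁴/(8D³k) = (78.0×10³ × 9.8⁴)/(8 × 114.0³ × 2.5296)
    = 7.19447e+08 / 2.99822e+07 = 24 → 24 coils

24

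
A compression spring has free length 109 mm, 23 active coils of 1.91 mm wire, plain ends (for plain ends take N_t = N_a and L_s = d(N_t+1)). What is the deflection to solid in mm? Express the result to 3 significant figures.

N_t = 23; L_s = 1.91·24 = 45.84 mm
δ_solid = L₀ − L_s = 109 − 45.84 = 63.16 mm

63.2 mm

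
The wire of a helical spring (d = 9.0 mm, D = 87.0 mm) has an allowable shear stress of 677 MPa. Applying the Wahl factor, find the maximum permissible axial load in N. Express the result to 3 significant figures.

C = D/d = 87.0/9.0 = 9.6667
K_W = (4C−1)/(4C−4) + 0.615/C = 37.667/34.667 + 0.0636 = 1.1502
τ_max = K·8FD/(πd³) → F_max = τ_allow·πd³/(8DK)
F_max = 677·π·9.0³/(8·87.0·1.1502) = 1.5505e+06/800.51 = 1936.9 N

1940 N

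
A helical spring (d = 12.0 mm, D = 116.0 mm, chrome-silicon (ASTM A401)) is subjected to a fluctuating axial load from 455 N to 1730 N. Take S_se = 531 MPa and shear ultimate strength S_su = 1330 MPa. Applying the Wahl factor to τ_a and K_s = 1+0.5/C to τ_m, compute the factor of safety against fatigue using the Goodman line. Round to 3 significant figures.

2.61

C = D/d = 116.0/12.0 = 9.6667; K_W = (4C−1)/(4C−4)+0.615/C = 1.1502; K_s = 1+0.5/C = 1.0517
F_a = (F_max−F_min)/2 = 637.5 N; F_m = (F_max+F_min)/2 = 1092.5 N
τ_a = K_W·8F_aD/(πd³) = 1.1502 × 108.98 = 125.34 MPa
τ_m = K_s·8F_mD/(πd³) = 1.0517 × 186.76 = 196.42 MPa
Goodman: 1/n_f = τ_a/S_se + τ_m/S_su = 125.34/531 + 196.42/1330 = 0.23605 + 0.14768 = 0.38373
n_f = 1/0.38373 = 2.606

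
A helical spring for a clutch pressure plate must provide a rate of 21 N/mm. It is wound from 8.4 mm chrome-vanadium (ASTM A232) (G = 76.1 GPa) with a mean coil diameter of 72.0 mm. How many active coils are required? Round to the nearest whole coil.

6

N_a = Gd⁴/(8D³k) = (76.1×10³ × 8.4⁴)/(8 × 72.0³ × 21)
    = 3.7888e+08 / 6.27057e+07 = 6.042 → 6 coils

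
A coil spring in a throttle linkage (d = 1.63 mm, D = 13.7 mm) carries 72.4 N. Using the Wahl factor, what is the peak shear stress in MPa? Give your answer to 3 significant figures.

Spring index C = D/d = 13.7/1.63 = 8.4049
K_W = (4C−1)/(4C−4) + 0.615/C = 32.620/29.620 + 0.0732 = 1.1745
τ₀ = 8FD/(πd³) = 8·72.4·13.7/(π·1.63³) = 7935.04/13.605 = 583.23 MPa
τ_max = K·τ₀ = 1.1745 × 583.23 = 684.97 MPa

685 MPa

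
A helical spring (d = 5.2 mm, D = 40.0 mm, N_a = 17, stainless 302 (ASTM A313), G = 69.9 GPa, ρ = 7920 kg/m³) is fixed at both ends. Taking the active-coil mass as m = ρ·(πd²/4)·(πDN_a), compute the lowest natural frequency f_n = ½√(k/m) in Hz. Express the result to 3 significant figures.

k = Gd⁴/(8D³N_a) = (69.9×10³)(5.2⁴)/(8·40.0³·17) = 5.8718 N/mm = 5871.8 N/m
Wire length L = πDN_a = π·40.0·17 = 2136.3 mm
m = ρ·(πd²/4)·L = 7920 × 21.237×10⁻⁶ m² × 2.1363 m = 0.35932 kg
f_n = ½√(k/m) = 0.5·√(5871.8/0.35932) = 0.5·√(16341) = 63.917 Hz

63.9 Hz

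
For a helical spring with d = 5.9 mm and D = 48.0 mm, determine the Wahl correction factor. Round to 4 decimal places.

1.1807

C = D/d = 48.0/5.9 = 8.1356
K_W = (4C−1)/(4C−4) + 0.615/C = 31.542/28.542 + 0.0756 = 1.1807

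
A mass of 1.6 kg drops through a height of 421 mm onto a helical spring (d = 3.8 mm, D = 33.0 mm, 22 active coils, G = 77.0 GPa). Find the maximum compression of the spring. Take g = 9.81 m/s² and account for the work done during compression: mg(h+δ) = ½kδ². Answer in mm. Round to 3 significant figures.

k = Gd⁴/(8D³N_a) = (77.0×10³)(3.8⁴)/(8·33.0³·22) = 2.5385 N/mm
W = mg = 1.6 × 9.81 = 15.696 N
½kδ² − Wδ − Wh = 0 → δ = (W + √(W² + 2kWh))/k
δ = (15.696 + √(246.36 + 33548.4))/2.5385 = (15.696 + 183.83)/2.5385 = 78.603 mm

78.6 mm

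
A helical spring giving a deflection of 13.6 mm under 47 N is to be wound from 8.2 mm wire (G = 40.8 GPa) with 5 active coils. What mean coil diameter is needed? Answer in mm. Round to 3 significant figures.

Required rate k = F/δ = 47/13.6 = 3.4559 N/mm
D = (Gd⁴/(8N_a·k))^(1/3) = (40.8×10³·8.2⁴/(8·5·3.4559))^(1/3)
  = (1.33443e+06)^(1/3) = 110.0945 mm

110 mm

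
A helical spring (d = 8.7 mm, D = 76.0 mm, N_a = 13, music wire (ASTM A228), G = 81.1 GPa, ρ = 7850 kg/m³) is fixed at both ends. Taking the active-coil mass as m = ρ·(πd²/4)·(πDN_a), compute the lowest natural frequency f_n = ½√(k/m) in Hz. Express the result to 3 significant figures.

k = Gd⁴/(8D³N_a) = (81.1×10³)(8.7⁴)/(8·76.0³·13) = 10.177 N/mm = 10177 N/m
Wire length L = πDN_a = π·76.0·13 = 3103.9 mm
m = ρ·(πd²/4)·L = 7850 × 59.447×10⁻⁶ m² × 3.1039 m = 1.4485 kg
f_n = ½√(k/m) = 0.5·√(10177/1.4485) = 0.5·√(7026.2) = 41.911 Hz

41.9 Hz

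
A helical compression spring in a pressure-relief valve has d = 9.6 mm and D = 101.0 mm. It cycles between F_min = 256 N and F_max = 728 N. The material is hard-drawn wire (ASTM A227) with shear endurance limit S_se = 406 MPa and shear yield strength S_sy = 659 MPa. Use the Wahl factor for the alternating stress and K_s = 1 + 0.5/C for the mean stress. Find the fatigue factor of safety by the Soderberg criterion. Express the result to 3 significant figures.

C = D/d = 101.0/9.6 = 10.5208; K_W = (4C−1)/(4C−4)+0.615/C = 1.1372; K_s = 1+0.5/C = 1.0475
F_a = (F_max−F_min)/2 = 236 N; F_m = (F_max+F_min)/2 = 492 N
τ_a = K_W·8F_aD/(πd³) = 1.1372 × 68.606 = 78.02 MPa
τ_m = K_s·8F_mD/(πd³) = 1.0475 × 143.03 = 149.82 MPa
Soderberg: 1/n_f = τ_a/S_se + τ_m/S_sy = 78.02/406 + 149.82/659 = 0.19217 + 0.22735 = 0.41952
n_f = 1/0.41952 = 2.384

2.38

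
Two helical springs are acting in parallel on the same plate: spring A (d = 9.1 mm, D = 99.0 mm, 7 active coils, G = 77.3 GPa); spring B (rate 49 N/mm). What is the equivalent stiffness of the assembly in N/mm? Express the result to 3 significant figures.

k_A = Gd⁴/(8D³N_a) = (77.3×10³)(9.1⁴)/(8·99.0³·7) = 9.7555 N/mm
Parallel: k_eq = 9.7555 + 49 = 58.756 N/mm

58.8 N/mm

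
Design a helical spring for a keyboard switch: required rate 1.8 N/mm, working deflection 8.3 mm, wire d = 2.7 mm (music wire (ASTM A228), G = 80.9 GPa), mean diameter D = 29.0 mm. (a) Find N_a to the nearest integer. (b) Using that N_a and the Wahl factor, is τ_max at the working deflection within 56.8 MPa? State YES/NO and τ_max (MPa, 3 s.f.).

N_a = Gd⁴/(8D³k) = (80.9×10³)(2.7⁴)/(8·29.0³·1.8) = 12.24 → N_a = 12
Actual rate k = Gd⁴/(8D³·12) = 1.8363 N/mm
Working load F = kδ = 1.8363·8.3 = 15.241 N
C = 29.0/2.7 = 10.7407; K_W = (4C−1)/(4C−4)+0.615/C = 1.1343
τ_max = K_W·8FD/(πd³) = 1.1343·57.183 = 64.86 MPa
τ_max > 56.8 MPa → exceeds allowable

(a) 12 coils; (b) NO, τ_max = 64.9 MPa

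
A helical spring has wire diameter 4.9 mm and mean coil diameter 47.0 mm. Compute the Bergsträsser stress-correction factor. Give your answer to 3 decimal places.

1.141

C = D/d = 47.0/4.9 = 9.5918
K_B = (4C+2)/(4C−3) = 40.367/35.367 = 1.1414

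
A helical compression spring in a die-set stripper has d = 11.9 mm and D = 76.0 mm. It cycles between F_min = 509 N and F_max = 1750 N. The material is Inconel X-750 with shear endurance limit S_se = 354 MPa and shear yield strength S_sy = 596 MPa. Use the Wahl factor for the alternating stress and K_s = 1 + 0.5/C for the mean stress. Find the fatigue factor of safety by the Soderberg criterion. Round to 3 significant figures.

2.07

C = D/d = 76.0/11.9 = 6.3866; K_W = (4C−1)/(4C−4)+0.615/C = 1.2355; K_s = 1+0.5/C = 1.0783
F_a = (F_max−F_min)/2 = 620.5 N; F_m = (F_max+F_min)/2 = 1129.5 N
τ_a = K_W·8F_aD/(πd³) = 1.2355 × 71.261 = 88.046 MPa
τ_m = K_s·8F_mD/(πd³) = 1.0783 × 129.72 = 139.87 MPa
Soderberg: 1/n_f = τ_a/S_se + τ_m/S_sy = 88.046/354 + 139.87/596 = 0.24872 + 0.23469 = 0.4834
n_f = 1/0.4834 = 2.069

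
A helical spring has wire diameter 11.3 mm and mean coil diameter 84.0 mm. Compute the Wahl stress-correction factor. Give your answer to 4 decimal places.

C = D/d = 84.0/11.3 = 7.4336
K_W = (4C−1)/(4C−4) + 0.615/C = 28.735/25.735 + 0.0827 = 1.1993

1.1993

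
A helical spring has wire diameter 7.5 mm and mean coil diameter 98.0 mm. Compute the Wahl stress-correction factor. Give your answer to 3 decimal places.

1.109

C = D/d = 98.0/7.5 = 13.0667
K_W = (4C−1)/(4C−4) + 0.615/C = 51.267/48.267 + 0.0471 = 1.1092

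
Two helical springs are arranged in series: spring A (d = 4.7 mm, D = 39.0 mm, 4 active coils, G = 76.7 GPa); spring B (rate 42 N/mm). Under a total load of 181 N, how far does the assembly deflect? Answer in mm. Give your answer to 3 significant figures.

k_A = Gd⁴/(8D³N_a) = (76.7×10³)(4.7⁴)/(8·39.0³·4) = 19.717 N/mm
Series: 1/k_eq = 1/19.717 + 1/42 = 0.074527; k_eq = 13.418 N/mm
δ = F/k_eq = 181/13.418 = 13.489 mm

13.5 mm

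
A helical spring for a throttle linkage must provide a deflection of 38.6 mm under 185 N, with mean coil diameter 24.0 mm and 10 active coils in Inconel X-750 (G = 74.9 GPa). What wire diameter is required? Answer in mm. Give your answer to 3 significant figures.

2.90 mm

Required rate k = F/δ = 185/38.6 = 4.7927 N/mm
d = (8D³N_a·k / G)^(1/4) = (8·24.0³·10·4.7927 / (74.9×10³))^0.25
  = (70.766)^0.25 = 2.9004 mm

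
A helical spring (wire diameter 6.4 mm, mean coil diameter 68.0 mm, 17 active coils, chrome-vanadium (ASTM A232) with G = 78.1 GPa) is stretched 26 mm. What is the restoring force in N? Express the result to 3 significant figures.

79.7 N

k = Gd⁴/(8D³N_a) = (78.1×10³)(6.4⁴)/(8·68.0³·17) = 3.0641 N/mm
F = k·δ = 3.0641 × 26 = 79.667 N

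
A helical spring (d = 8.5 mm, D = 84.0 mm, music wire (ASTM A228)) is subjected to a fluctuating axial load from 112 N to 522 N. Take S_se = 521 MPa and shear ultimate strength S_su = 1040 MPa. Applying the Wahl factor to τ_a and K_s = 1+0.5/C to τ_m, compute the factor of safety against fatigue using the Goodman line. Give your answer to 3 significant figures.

3.72

C = D/d = 84.0/8.5 = 9.8824; K_W = (4C−1)/(4C−4)+0.615/C = 1.1467; K_s = 1+0.5/C = 1.0506
F_a = (F_max−F_min)/2 = 205 N; F_m = (F_max+F_min)/2 = 317 N
τ_a = K_W·8F_aD/(πd³) = 1.1467 × 71.403 = 81.876 MPa
τ_m = K_s·8F_mD/(πd³) = 1.0506 × 110.41 = 116 MPa
Goodman: 1/n_f = τ_a/S_se + τ_m/S_su = 81.876/521 + 116/1040 = 0.15715 + 0.11154 = 0.26869
n_f = 1/0.26869 = 3.722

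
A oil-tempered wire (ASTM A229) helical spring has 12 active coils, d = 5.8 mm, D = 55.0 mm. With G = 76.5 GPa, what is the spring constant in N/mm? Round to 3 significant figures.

k = Gd⁴/(8D³N_a) = (76.5×10³ × 5.8⁴) / (8 × 55.0³ × 12)
  = 8.65712e+07 / 1.5972e+07 = 5.4202 N/mm

5.42 N/mm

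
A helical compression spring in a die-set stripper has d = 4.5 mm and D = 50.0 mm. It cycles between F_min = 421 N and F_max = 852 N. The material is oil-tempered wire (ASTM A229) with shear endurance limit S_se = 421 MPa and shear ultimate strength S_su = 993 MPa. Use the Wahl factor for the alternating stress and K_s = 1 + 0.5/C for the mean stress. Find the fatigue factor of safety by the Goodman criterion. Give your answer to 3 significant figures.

0.573

C = D/d = 50.0/4.5 = 11.1111; K_W = (4C−1)/(4C−4)+0.615/C = 1.1295; K_s = 1+0.5/C = 1.0450
F_a = (F_max−F_min)/2 = 215.5 N; F_m = (F_max+F_min)/2 = 636.5 N
τ_a = K_W·8F_aD/(πd³) = 1.1295 × 301.11 = 340.11 MPa
τ_m = K_s·8F_mD/(πd³) = 1.0450 × 889.35 = 929.37 MPa
Goodman: 1/n_f = τ_a/S_se + τ_m/S_su = 340.11/421 + 929.37/993 = 0.80786 + 0.93592 = 1.7438
n_f = 1/1.7438 = 0.5735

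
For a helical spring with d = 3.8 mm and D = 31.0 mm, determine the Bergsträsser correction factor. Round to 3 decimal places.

1.169

C = D/d = 31.0/3.8 = 8.1579
K_B = (4C+2)/(4C−3) = 34.632/29.632 = 1.1687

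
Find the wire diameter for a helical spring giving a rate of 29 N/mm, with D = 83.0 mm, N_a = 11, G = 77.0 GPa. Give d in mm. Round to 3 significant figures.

11.7 mm

d = (8D³N_a·k / G)^(1/4) = (8·83.0³·11·29 / (77.0×10³))^0.25
  = (18951)^0.25 = 11.7329 mm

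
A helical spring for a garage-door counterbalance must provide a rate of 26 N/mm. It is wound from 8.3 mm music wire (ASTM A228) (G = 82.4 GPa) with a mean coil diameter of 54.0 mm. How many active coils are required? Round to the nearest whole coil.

N_a = Gd⁴/(8D³k) = (82.4×10³ × 8.3⁴)/(8 × 54.0³ × 26)
    = 3.91057e+08 / 3.27525e+07 = 11.94 → 12 coils

12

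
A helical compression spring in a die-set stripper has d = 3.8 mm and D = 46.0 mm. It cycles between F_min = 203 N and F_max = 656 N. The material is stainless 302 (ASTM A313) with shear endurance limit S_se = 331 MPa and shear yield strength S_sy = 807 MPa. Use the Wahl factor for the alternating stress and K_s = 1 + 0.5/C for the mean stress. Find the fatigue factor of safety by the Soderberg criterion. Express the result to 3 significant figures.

C = D/d = 46.0/3.8 = 12.1053; K_W = (4C−1)/(4C−4)+0.615/C = 1.1183; K_s = 1+0.5/C = 1.0413
F_a = (F_max−F_min)/2 = 226.5 N; F_m = (F_max+F_min)/2 = 429.5 N
τ_a = K_W·8F_aD/(πd³) = 1.1183 × 483.52 = 540.74 MPa
τ_m = K_s·8F_mD/(πd³) = 1.0413 × 916.88 = 954.75 MPa
Soderberg: 1/n_f = τ_a/S_se + τ_m/S_sy = 540.74/331 + 954.75/807 = 1.63366 + 1.18308 = 2.8167
n_f = 1/2.8167 = 0.355

0.355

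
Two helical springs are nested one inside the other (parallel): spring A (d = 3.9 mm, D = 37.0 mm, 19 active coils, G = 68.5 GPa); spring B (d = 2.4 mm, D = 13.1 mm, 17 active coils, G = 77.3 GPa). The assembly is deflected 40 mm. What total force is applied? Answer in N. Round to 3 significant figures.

k_A = Gd⁴/(8D³N_a) = (68.5×10³)(3.9⁴)/(8·37.0³·19) = 2.0583 N/mm
k_B = Gd⁴/(8D³N_a) = (77.3×10³)(2.4⁴)/(8·13.1³·17) = 8.3883 N/mm
Parallel: k_eq = 2.0583 + 8.3883 = 10.447 N/mm
F = k_eq·δ = 10.447·40 = 417.86 N

418 N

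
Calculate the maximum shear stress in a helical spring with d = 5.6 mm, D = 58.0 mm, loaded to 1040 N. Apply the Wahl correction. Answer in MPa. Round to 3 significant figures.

997 MPa

Spring index C = D/d = 58.0/5.6 = 10.3571
K_W = (4C−1)/(4C−4) + 0.615/C = 40.429/37.429 + 0.0594 = 1.1395
τ₀ = 8FD/(πd³) = 8·1040·58.0/(π·5.6³) = 482560/551.71 = 874.66 MPa
τ_max = K·τ₀ = 1.1395 × 874.66 = 996.7 MPa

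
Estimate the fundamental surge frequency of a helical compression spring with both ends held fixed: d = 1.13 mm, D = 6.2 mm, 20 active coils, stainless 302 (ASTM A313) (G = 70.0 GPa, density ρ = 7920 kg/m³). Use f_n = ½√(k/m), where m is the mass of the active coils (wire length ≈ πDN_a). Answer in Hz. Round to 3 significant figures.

492 Hz

k = Gd⁴/(8D³N_a) = (70.0×10³)(1.13⁴)/(8·6.2³·20) = 2.9931 N/mm = 2993.1 N/m
Wire length L = πDN_a = π·6.2·20 = 389.56 mm
m = ρ·(πd²/4)·L = 7920 × 1.0029×10⁻⁶ m² × 0.38956 m = 0.0030942 kg
f_n = ½√(k/m) = 0.5·√(2993.1/0.0030942) = 0.5·√(9.6733e+05) = 491.76 Hz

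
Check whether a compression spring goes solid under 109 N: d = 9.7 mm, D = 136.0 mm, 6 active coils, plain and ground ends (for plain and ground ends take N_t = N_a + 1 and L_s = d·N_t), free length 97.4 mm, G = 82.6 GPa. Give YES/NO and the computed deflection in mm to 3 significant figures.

NO, δ = 18.0 mm

k = Gd⁴/(8D³N_a) = (82.6×10³)(9.7⁴)/(8·136.0³·6) = 6.0563 N/mm
N_t = 7; L_s = 9.7·7 = 67.9 mm; δ_solid = L₀ − L_s = 97.4 − 67.9 = 29.5 mm
δ = F/k = 109/6.0563 = 17.998 mm
δ < δ_solid → spring does not go solid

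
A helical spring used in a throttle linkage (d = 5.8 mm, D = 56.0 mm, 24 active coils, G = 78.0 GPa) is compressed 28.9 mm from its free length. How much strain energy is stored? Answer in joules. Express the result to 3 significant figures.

k = Gd⁴/(8D³N_a) = (78.0×10³)(5.8⁴)/(8·56.0³·24) = 2.6178 N/mm
U = ½kδ² = 0.5 × 2.6178 × 28.9² = 1093.2 N·mm = 1.0932 J

1.09 J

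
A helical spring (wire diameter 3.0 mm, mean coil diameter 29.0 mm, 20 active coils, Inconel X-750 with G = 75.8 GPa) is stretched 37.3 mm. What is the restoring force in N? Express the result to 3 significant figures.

58.7 N

k = Gd⁴/(8D³N_a) = (75.8×10³)(3.0⁴)/(8·29.0³·20) = 1.5734 N/mm
F = k·δ = 1.5734 × 37.3 = 58.688 N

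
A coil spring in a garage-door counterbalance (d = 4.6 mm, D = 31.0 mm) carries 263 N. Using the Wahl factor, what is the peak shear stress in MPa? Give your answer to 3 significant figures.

Spring index C = D/d = 31.0/4.6 = 6.7391
K_W = (4C−1)/(4C−4) + 0.615/C = 25.957/22.957 + 0.0913 = 1.2219
τ₀ = 8FD/(πd³) = 8·263·31.0/(π·4.6³) = 65224/305.79 = 213.3 MPa
τ_max = K·τ₀ = 1.2219 × 213.3 = 260.64 MPa

261 MPa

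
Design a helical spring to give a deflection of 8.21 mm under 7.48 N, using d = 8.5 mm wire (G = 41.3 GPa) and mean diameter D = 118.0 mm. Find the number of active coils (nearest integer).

Required rate k = F/δ = 7.48/8.21 = 0.91108 N/mm
N_a = Gd⁴/(8D³k) = (41.3×10³ × 8.5⁴)/(8 × 118.0³ × 0.91108)
    = 2.15589e+08 / 1.19755e+07 = 18 → 18 coils

18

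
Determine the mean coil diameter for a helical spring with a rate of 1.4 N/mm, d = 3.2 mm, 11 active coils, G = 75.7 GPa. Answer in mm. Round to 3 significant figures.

D = (Gd⁴/(8N_a·k))^(1/3) = (75.7×10³·3.2⁴/(8·11·1.4))^(1/3)
  = (64429.5)^(1/3) = 40.0893 mm

40.1 mm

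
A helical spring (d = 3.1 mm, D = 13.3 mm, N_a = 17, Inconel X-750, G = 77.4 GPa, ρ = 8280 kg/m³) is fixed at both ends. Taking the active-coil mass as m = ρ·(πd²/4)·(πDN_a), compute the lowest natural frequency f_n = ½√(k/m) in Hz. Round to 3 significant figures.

355 Hz

k = Gd⁴/(8D³N_a) = (77.4×10³)(3.1⁴)/(8·13.3³·17) = 22.341 N/mm = 22341 N/m
Wire length L = πDN_a = π·13.3·17 = 710.31 mm
m = ρ·(πd²/4)·L = 8280 × 7.5477×10⁻⁶ m² × 0.71031 m = 0.044391 kg
f_n = ½√(k/m) = 0.5·√(22341/0.044391) = 0.5·√(5.0327e+05) = 354.71 Hz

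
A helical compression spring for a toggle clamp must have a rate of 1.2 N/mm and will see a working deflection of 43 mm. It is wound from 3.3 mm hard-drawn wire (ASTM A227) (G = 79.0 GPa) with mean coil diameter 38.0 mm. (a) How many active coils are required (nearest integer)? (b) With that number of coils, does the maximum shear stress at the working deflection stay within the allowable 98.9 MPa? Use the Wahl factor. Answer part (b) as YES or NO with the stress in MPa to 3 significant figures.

(a) 18 coils; (b) NO, τ_max = 154 MPa

N_a = Gd⁴/(8D³k) = (79.0×10³)(3.3⁴)/(8·38.0³·1.2) = 17.79 → N_a = 18
Actual rate k = Gd⁴/(8D³·18) = 1.1857 N/mm
Working load F = kδ = 1.1857·43 = 50.984 N
C = 38.0/3.3 = 11.5152; K_W = (4C−1)/(4C−4)+0.615/C = 1.1247
τ_max = K_W·8FD/(πd³) = 1.1247·137.28 = 154.41 MPa
τ_max > 98.9 MPa → exceeds allowable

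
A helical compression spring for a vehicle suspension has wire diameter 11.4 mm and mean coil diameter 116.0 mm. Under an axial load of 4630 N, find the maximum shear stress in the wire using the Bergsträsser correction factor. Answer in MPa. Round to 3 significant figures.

1050 MPa

Spring index C = D/d = 116.0/11.4 = 10.1754
K_B = (4C+2)/(4C−3) = 42.702/37.702 = 1.1326
τ₀ = 8FD/(πd³) = 8·4630·116.0/(π·11.4³) = 4.29664e+06/4654.4 = 923.13 MPa
τ_max = K·τ₀ = 1.1326 × 923.13 = 1045.6 MPa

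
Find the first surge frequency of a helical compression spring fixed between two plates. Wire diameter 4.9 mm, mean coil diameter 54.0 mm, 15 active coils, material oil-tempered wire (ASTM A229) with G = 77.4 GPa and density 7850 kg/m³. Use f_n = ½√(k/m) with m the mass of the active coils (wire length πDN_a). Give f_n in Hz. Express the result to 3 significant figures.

39.6 Hz

k = Gd⁴/(8D³N_a) = (77.4×10³)(4.9⁴)/(8·54.0³·15) = 2.3614 N/mm = 2361.4 N/m
Wire length L = πDN_a = π·54.0·15 = 2544.7 mm
m = ρ·(πd²/4)·L = 7850 × 18.857×10⁻⁶ m² × 2.5447 m = 0.37669 kg
f_n = ½√(k/m) = 0.5·√(2361.4/0.37669) = 0.5·√(6268.7) = 39.588 Hz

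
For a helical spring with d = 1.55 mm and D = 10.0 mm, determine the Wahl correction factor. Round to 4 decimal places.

1.2329

C = D/d = 10.0/1.55 = 6.4516
K_W = (4C−1)/(4C−4) + 0.615/C = 24.806/21.806 + 0.0953 = 1.2329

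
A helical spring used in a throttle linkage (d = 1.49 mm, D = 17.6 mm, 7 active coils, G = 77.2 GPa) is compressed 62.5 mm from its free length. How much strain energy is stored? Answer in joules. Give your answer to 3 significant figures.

k = Gd⁴/(8D³N_a) = (77.2×10³)(1.49⁴)/(8·17.6³·7) = 1.2463 N/mm
U = ½kδ² = 0.5 × 1.2463 × 62.5² = 2434.3 N·mm = 2.4343 J

2.43 J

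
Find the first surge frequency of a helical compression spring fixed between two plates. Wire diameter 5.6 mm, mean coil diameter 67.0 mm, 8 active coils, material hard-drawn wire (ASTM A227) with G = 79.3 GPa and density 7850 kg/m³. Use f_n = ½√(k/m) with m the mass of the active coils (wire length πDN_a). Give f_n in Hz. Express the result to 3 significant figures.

55.8 Hz

k = Gd⁴/(8D³N_a) = (79.3×10³)(5.6⁴)/(8·67.0³·8) = 4.0515 N/mm = 4051.5 N/m
Wire length L = πDN_a = π·67.0·8 = 1683.9 mm
m = ρ·(πd²/4)·L = 7850 × 24.63×10⁻⁶ m² × 1.6839 m = 0.32557 kg
f_n = ½√(k/m) = 0.5·√(4051.5/0.32557) = 0.5·√(12444) = 55.777 Hz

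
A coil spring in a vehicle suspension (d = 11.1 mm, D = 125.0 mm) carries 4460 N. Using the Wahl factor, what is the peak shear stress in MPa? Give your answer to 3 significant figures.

Spring index C = D/d = 125.0/11.1 = 11.2613
K_W = (4C−1)/(4C−4) + 0.615/C = 44.045/41.045 + 0.0546 = 1.1277
τ₀ = 8FD/(πd³) = 8·4460·125.0/(π·11.1³) = 4.46e+06/4296.5 = 1038 MPa
τ_max = K·τ₀ = 1.1277 × 1038 = 1170.6 MPa

1170 MPa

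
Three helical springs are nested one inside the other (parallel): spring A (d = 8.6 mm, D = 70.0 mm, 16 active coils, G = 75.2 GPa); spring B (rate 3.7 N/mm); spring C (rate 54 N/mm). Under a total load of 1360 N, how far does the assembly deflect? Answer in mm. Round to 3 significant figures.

k_A = Gd⁴/(8D³N_a) = (75.2×10³)(8.6⁴)/(8·70.0³·16) = 9.3693 N/mm
Parallel: k_eq = 9.3693 + 3.7 + 54 = 67.069 N/mm
δ = F/k_eq = 1360/67.069 = 20.278 mm

20.3 mm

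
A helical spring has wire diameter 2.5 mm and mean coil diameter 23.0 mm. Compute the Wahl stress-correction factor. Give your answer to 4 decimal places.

C = D/d = 23.0/2.5 = 9.2000
K_W = (4C−1)/(4C−4) + 0.615/C = 35.800/32.800 + 0.0668 = 1.1583

1.1583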